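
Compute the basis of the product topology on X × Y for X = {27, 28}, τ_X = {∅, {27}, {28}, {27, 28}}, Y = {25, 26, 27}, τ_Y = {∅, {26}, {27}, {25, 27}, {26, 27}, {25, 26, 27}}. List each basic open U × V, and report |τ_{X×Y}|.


Basis B = {∅ × ∅, {27} × {26}, {27} × {27}, {28} × {26}, {28} × {27}, {27} × {25, 27}, {27} × {26, 27}, {27, 28} × {26}, {27, 28} × {27}, {28} × {25, 27}, {28} × {26, 27}, {27} × {25, 26, 27}, {28} × {25, 26, 27}, {27, 28} × {25, 27}, {27, 28} × {26, 27}, {27, 28} × {25, 26, 27}}; |τ_{X×Y}| = 36.

Enumerate products U × V with U ∈ τ_X, V ∈ τ_Y (deduplicated):
  ∅ × ∅ = {} (∅)
  {27} × {26} = {(27,26)}
  {27} × {27} = {(27,27)}
  {28} × {26} = {(28,26)}
  {28} × {27} = {(28,27)}
  {27} × {25, 27} = {(27,25), (27,27)}
  {27} × {26, 27} = {(27,26), (27,27)}
  {27, 28} × {26} = {(27,26), (28,26)}
  {27, 28} × {27} = {(27,27), (28,27)}
  {28} × {25, 27} = {(28,25), (28,27)}
  {28} × {26, 27} = {(28,26), (28,27)}
  {27} × {25, 26, 27} = {(27,25), (27,26), (27,27)}
  {28} × {25, 26, 27} = {(28,25), (28,26), (28,27)}
  {27, 28} × {25, 27} = {(27,25), (27,27), (28,25), (28,27)}
  {27, 28} × {26, 27} = {(27,26), (27,27), (28,26), (28,27)}
  {27, 28} × {25, 26, 27} = {(27,25), (27,26), (27,27), (28,25), (28,26), (28,27)}
These 16 distinct sets form the basis B.
Close under arbitrary unions to get τ_{X×Y}; counting gives |τ_{X×Y}| = 36.


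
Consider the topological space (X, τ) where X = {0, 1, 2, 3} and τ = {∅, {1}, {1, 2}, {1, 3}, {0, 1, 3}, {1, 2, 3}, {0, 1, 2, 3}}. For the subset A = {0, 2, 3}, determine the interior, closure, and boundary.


int(A) = ∅, cl(A) = {0, 2, 3}, ∂A = {0, 2, 3}.

Closed sets in (X, τ) are complements of opens:
  closed(X, τ) = {∅, {0}, {2}, {0, 2}, {0, 3}, {0, 2, 3}, {0, 1, 2, 3}}.
int(A) = ⋃ {U ∈ τ : U ⊆ A}. Opens contained in A: ∅.
Taking the union of these: int(A) = ∅.
cl(A) = ⋂ {C closed : A ⊆ C}. Closed sets containing A: {0, 2, 3}, {0, 1, 2, 3}.
Intersecting these: cl(A) = {0, 2, 3}.
∂A = cl(A) ∖ int(A) = {0, 2, 3} ∖ ∅ = {0, 2, 3}.


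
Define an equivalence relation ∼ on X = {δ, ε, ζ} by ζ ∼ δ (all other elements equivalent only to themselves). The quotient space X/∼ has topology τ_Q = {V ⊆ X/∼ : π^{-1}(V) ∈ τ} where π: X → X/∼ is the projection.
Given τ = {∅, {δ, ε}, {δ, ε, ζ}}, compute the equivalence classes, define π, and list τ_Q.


X/∼ = {[δ=ζ], [ε]}; |τ_Q| = 2.

Equivalence classes: [δ=ζ], [ε].
Quotient map π: X → X/∼ sends δ ↦ [δ=ζ], ε ↦ [ε], ζ ↦ [δ=ζ].
For each subset V ⊆ X/∼, compute π^{-1}(V) ⊆ X and check whether π^{-1}(V) ∈ τ. V is open in τ_Q iff π^{-1}(V) ∈ τ.
  V = {}: π^{-1}(V) = ∅ ∈ τ ✓.
  V = {[δ=ζ]}: π^{-1}(V) = {δ, ζ} ∉ τ ✗.
  V = {[ε]}: π^{-1}(V) = {ε} ∉ τ ✗.
  V = {[δ=ζ], [ε]}: π^{-1}(V) = {δ, ε, ζ} ∈ τ ✓.
Open sets in the quotient: τ_Q = {{}, {[δ=ζ], [ε]}} (2 elements).


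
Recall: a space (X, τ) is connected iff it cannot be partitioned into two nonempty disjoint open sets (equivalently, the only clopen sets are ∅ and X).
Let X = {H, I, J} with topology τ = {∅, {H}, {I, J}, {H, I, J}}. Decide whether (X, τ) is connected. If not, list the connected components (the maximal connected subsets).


(X, τ) is disconnected; components = [{H}, {I, J}].

Find clopen sets (U ∈ τ with X ∖ U ∈ τ):
  U = ∅, X ∖ U = {H, I, J} — both open, so U is clopen.
  U = {H}, X ∖ U = {I, J} — both open, so U is clopen.
  U = {I, J}, X ∖ U = {H} — both open, so U is clopen.
  U = {H, I, J}, X ∖ U = ∅ — both open, so U is clopen.
Nontrivial clopen(s) exist: e.g. {H}. So (X, τ) is disconnected.
Compute connected components by grouping points that agree on all clopens:
  component: {H}
  component: {I, J}


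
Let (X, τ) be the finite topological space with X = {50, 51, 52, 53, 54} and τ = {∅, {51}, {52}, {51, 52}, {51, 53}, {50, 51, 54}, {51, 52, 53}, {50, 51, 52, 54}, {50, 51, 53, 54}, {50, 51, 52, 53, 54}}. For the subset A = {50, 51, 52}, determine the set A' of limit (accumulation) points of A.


A' = {50, 53, 54}

For each x ∈ X, list the open sets U ∈ τ with x ∈ U, then check whether U ∩ (A ∖ {x}) ≠ ∅ for every such U.
  x = 50: opens ∋ x are {50, 51, 54}, {50, 51, 52, 54}, {50, 51, 53, 54}, {50, 51, 52, 53, 54}; each meets A ∖ {50}, so x IS a limit point.
  x = 51: open {51} ∋ x has {51} ∩ (A ∖ {51}) = ∅, so x is NOT a limit point.
  x = 52: open {52} ∋ x has {52} ∩ (A ∖ {52}) = ∅, so x is NOT a limit point.
  x = 53: opens ∋ x are {51, 53}, {51, 52, 53}, {50, 51, 53, 54}, {50, 51, 52, 53, 54}; each meets A ∖ {53}, so x IS a limit point.
  x = 54: opens ∋ x are {50, 51, 54}, {50, 51, 52, 54}, {50, 51, 53, 54}, {50, 51, 52, 53, 54}; each meets A ∖ {54}, so x IS a limit point.
Collecting: A' = {50, 53, 54}.


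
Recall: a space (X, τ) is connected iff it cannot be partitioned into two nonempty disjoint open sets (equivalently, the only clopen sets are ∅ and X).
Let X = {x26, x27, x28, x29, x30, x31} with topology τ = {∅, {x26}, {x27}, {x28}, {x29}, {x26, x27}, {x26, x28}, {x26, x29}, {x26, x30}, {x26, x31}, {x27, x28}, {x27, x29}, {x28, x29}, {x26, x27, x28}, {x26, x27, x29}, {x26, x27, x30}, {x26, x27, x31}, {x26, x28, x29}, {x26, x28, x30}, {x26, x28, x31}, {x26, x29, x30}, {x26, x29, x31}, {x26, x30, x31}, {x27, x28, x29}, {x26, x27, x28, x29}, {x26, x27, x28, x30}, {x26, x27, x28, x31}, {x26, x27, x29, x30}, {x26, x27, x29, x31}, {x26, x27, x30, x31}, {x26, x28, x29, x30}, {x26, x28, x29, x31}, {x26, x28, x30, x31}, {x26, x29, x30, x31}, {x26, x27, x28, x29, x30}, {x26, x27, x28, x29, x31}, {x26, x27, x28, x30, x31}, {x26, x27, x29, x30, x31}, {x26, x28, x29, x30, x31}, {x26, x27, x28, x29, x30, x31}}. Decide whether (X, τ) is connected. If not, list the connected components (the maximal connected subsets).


(X, τ) is disconnected; components = [{x27}, {x28}, {x29}, {x26, x30, x31}].

Find clopen sets (U ∈ τ with X ∖ U ∈ τ):
  U = ∅, X ∖ U = {x26, x27, x28, x29, x30, x31} — both open, so U is clopen.
  U = {x27}, X ∖ U = {x26, x28, x29, x30, x31} — both open, so U is clopen.
  U = {x28}, X ∖ U = {x26, x27, x29, x30, x31} — both open, so U is clopen.
  U = {x29}, X ∖ U = {x26, x27, x28, x30, x31} — both open, so U is clopen.
  U = {x27, x28}, X ∖ U = {x26, x29, x30, x31} — both open, so U is clopen.
  U = {x27, x29}, X ∖ U = {x26, x28, x30, x31} — both open, so U is clopen.
  U = {x28, x29}, X ∖ U = {x26, x27, x30, x31} — both open, so U is clopen.
  U = {x26, x30, x31}, X ∖ U = {x27, x28, x29} — both open, so U is clopen.
  U = {x27, x28, x29}, X ∖ U = {x26, x30, x31} — both open, so U is clopen.
  U = {x26, x27, x30, x31}, X ∖ U = {x28, x29} — both open, so U is clopen.
  U = {x26, x28, x30, x31}, X ∖ U = {x27, x29} — both open, so U is clopen.
  U = {x26, x29, x30, x31}, X ∖ U = {x27, x28} — both open, so U is clopen.
  U = {x26, x27, x28, x30, x31}, X ∖ U = {x29} — both open, so U is clopen.
  U = {x26, x27, x29, x30, x31}, X ∖ U = {x28} — both open, so U is clopen.
  U = {x26, x28, x29, x30, x31}, X ∖ U = {x27} — both open, so U is clopen.
  U = {x26, x27, x28, x29, x30, x31}, X ∖ U = ∅ — both open, so U is clopen.
Nontrivial clopen(s) exist: e.g. {x26, x27, x29, x30, x31}. So (X, τ) is disconnected.
Compute connected components by grouping points that agree on all clopens:
  component: {x27}
  component: {x28}
  component: {x29}
  component: {x26, x30, x31}


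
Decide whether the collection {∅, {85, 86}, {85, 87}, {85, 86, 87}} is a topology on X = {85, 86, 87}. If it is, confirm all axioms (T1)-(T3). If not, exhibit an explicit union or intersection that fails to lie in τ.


τ is NOT a topology on X.

Axiom (T1): ∅ ∈ τ? Yes; X ∈ τ? Yes.
Axiom (T2/T3): check pairwise unions and intersections of members of τ.
Counterexample for (T3): {85, 86} ∩ {85, 87} = {85} ∉ τ. Therefore τ is NOT a topology.


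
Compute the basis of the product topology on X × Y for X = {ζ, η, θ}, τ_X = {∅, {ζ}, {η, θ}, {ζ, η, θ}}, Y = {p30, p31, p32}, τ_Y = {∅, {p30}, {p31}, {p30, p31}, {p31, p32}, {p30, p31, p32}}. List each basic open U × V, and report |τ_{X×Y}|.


Basis B = {∅ × ∅, {ζ} × {p30}, {ζ} × {p31}, {ζ} × {p30, p31}, {ζ} × {p31, p32}, {η, θ} × {p30}, {η, θ} × {p31}, {ζ} × {p30, p31, p32}, {ζ, η, θ} × {p30}, {ζ, η, θ} × {p31}, {η, θ} × {p30, p31}, {η, θ} × {p31, p32}, {ζ, η, θ} × {p30, p31}, {ζ, η, θ} × {p31, p32}, {η, θ} × {p30, p31, p32}, {ζ, η, θ} × {p30, p31, p32}}; |τ_{X×Y}| = 36.

Enumerate products U × V with U ∈ τ_X, V ∈ τ_Y (deduplicated):
  ∅ × ∅ = {} (∅)
  {ζ} × {p30} = {(ζ,p30)}
  {ζ} × {p31} = {(ζ,p31)}
  {ζ} × {p30, p31} = {(ζ,p30), (ζ,p31)}
  {ζ} × {p31, p32} = {(ζ,p31), (ζ,p32)}
  {η, θ} × {p30} = {(η,p30), (θ,p30)}
  {η, θ} × {p31} = {(η,p31), (θ,p31)}
  {ζ} × {p30, p31, p32} = {(ζ,p30), (ζ,p31), (ζ,p32)}
  {ζ, η, θ} × {p30} = {(ζ,p30), (η,p30), (θ,p30)}
  {ζ, η, θ} × {p31} = {(ζ,p31), (η,p31), (θ,p31)}
  {η, θ} × {p30, p31} = {(η,p30), (η,p31), (θ,p30), (θ,p31)}
  {η, θ} × {p31, p32} = {(η,p31), (η,p32), (θ,p31), (θ,p32)}
  {ζ, η, θ} × {p30, p31} = {(ζ,p30), (ζ,p31), (η,p30), (η,p31), (θ,p30), (θ,p31)}
  {ζ, η, θ} × {p31, p32} = {(ζ,p31), (ζ,p32), (η,p31), (η,p32), (θ,p31), (θ,p32)}
  {η, θ} × {p30, p31, p32} = {(η,p30), (η,p31), (η,p32), (θ,p30), (θ,p31), (θ,p32)}
  {ζ, η, θ} × {p30, p31, p32} = {(ζ,p30), (ζ,p31), (ζ,p32), (η,p30), (η,p31), (η,p32), (θ,p30), (θ,p31), (θ,p32)}
These 16 distinct sets form the basis B.
Close under arbitrary unions to get τ_{X×Y}; counting gives |τ_{X×Y}| = 36.


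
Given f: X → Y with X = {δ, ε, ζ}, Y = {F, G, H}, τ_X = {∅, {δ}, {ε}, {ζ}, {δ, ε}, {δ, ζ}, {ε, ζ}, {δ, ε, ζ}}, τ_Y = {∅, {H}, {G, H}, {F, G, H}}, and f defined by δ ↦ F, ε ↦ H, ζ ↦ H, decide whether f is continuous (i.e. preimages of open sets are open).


f IS continuous.

Compute f^{-1}(U) for each U ∈ τ_Y:
  U = ∅: f^{-1}(U) = ∅ ∈ τ_X ✓.
  U = {H}: f^{-1}(U) = {ε, ζ} ∈ τ_X ✓.
  U = {G, H}: f^{-1}(U) = {ε, ζ} ∈ τ_X ✓.
  U = {F, G, H}: f^{-1}(U) = {δ, ε, ζ} ∈ τ_X ✓.
Every preimage lies in τ_X, so f IS continuous.


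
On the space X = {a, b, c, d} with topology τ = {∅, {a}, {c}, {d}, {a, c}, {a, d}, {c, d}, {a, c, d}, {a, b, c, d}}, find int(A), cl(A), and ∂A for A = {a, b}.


int(A) = {a}, cl(A) = {a, b}, ∂A = {b}.

Closed sets in (X, τ) are complements of opens:
  closed(X, τ) = {∅, {b}, {a, b}, {b, c}, {b, d}, {a, b, c}, {a, b, d}, {b, c, d}, {a, b, c, d}}.
int(A) = ⋃ {U ∈ τ : U ⊆ A}. Opens contained in A: ∅, {a}.
Taking the union of these: int(A) = {a}.
cl(A) = ⋂ {C closed : A ⊆ C}. Closed sets containing A: {a, b}, {a, b, c}, {a, b, d}, {a, b, c, d}.
Intersecting these: cl(A) = {a, b}.
∂A = cl(A) ∖ int(A) = {a, b} ∖ {a} = {b}.


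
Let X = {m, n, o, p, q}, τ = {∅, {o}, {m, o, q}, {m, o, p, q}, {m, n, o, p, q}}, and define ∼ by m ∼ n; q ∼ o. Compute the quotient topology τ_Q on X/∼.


X/∼ = {[m=n], [o=q], [p]}; |τ_Q| = 2.

Equivalence classes: [m=n], [o=q], [p].
Quotient map π: X → X/∼ sends m ↦ [m=n], n ↦ [m=n], o ↦ [o=q], p ↦ [p], q ↦ [o=q].
For each subset V ⊆ X/∼, compute π^{-1}(V) ⊆ X and check whether π^{-1}(V) ∈ τ. V is open in τ_Q iff π^{-1}(V) ∈ τ.
  V = {}: π^{-1}(V) = ∅ ∈ τ ✓.
  V = {[m=n]}: π^{-1}(V) = {m, n} ∉ τ ✗.
  V = {[o=q]}: π^{-1}(V) = {o, q} ∉ τ ✗.
  V = {[m=n], [o=q]}: π^{-1}(V) = {m, n, o, q} ∉ τ ✗.
  V = {[p]}: π^{-1}(V) = {p} ∉ τ ✗.
  V = {[m=n], [p]}: π^{-1}(V) = {m, n, p} ∉ τ ✗.
  V = {[o=q], [p]}: π^{-1}(V) = {o, p, q} ∉ τ ✗.
  V = {[m=n], [o=q], [p]}: π^{-1}(V) = {m, n, o, p, q} ∈ τ ✓.
Open sets in the quotient: τ_Q = {{}, {[m=n], [o=q], [p]}} (2 elements).


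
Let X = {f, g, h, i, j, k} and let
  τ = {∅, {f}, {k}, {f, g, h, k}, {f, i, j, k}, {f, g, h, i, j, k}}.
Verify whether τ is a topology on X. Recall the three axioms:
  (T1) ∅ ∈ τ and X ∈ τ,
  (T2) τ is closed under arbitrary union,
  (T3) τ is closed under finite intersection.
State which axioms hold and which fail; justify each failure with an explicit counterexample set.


τ is NOT a topology on X.

Axiom (T1): ∅ ∈ τ? Yes; X ∈ τ? Yes.
Axiom (T2/T3): check pairwise unions and intersections of members of τ.
Counterexample for (T2): {f} ∪ {k} = {f, k} ∉ τ. Therefore τ is NOT a topology.


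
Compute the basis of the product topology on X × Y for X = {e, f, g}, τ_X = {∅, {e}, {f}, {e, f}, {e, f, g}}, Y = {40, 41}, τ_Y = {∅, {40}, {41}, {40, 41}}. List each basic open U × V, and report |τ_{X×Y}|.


Basis B = {∅ × ∅, {e} × {40}, {e} × {41}, {f} × {40}, {f} × {41}, {e} × {40, 41}, {e, f} × {40}, {e, f} × {41}, {f} × {40, 41}, {e, f, g} × {40}, {e, f, g} × {41}, {e, f} × {40, 41}, {e, f, g} × {40, 41}}; |τ_{X×Y}| = 25.

Enumerate products U × V with U ∈ τ_X, V ∈ τ_Y (deduplicated):
  ∅ × ∅ = {} (∅)
  {e} × {40} = {(e,40)}
  {e} × {41} = {(e,41)}
  {f} × {40} = {(f,40)}
  {f} × {41} = {(f,41)}
  {e} × {40, 41} = {(e,40), (e,41)}
  {e, f} × {40} = {(e,40), (f,40)}
  {e, f} × {41} = {(e,41), (f,41)}
  {f} × {40, 41} = {(f,40), (f,41)}
  {e, f, g} × {40} = {(e,40), (f,40), (g,40)}
  {e, f, g} × {41} = {(e,41), (f,41), (g,41)}
  {e, f} × {40, 41} = {(e,40), (e,41), (f,40), (f,41)}
  {e, f, g} × {40, 41} = {(e,40), (e,41), (f,40), (f,41), (g,40), (g,41)}
These 13 distinct sets form the basis B.
Close under arbitrary unions to get τ_{X×Y}; counting gives |τ_{X×Y}| = 25.


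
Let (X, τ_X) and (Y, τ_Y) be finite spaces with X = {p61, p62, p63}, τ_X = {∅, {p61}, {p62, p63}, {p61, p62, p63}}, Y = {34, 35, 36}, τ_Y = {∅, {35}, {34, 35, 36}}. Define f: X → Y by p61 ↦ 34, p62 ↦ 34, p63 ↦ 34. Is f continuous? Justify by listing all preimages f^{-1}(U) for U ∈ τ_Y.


f IS continuous.

Compute f^{-1}(U) for each U ∈ τ_Y:
  U = ∅: f^{-1}(U) = ∅ ∈ τ_X ✓.
  U = {35}: f^{-1}(U) = ∅ ∈ τ_X ✓.
  U = {34, 35, 36}: f^{-1}(U) = {p61, p62, p63} ∈ τ_X ✓.
Every preimage lies in τ_X, so f IS continuous.


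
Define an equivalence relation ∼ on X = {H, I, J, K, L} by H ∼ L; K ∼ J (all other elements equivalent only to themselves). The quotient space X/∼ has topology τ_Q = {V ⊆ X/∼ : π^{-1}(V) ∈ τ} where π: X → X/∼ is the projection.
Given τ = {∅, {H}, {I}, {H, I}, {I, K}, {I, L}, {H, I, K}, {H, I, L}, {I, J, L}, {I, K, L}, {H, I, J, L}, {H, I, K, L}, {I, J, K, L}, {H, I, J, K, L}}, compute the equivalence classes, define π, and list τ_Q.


X/∼ = {[H=L], [I], [J=K]}; |τ_Q| = 4.

Equivalence classes: [H=L], [I], [J=K].
Quotient map π: X → X/∼ sends H ↦ [H=L], I ↦ [I], J ↦ [J=K], K ↦ [J=K], L ↦ [H=L].
For each subset V ⊆ X/∼, compute π^{-1}(V) ⊆ X and check whether π^{-1}(V) ∈ τ. V is open in τ_Q iff π^{-1}(V) ∈ τ.
  V = {}: π^{-1}(V) = ∅ ∈ τ ✓.
  V = {[H=L]}: π^{-1}(V) = {H, L} ∉ τ ✗.
  V = {[I]}: π^{-1}(V) = {I} ∈ τ ✓.
  V = {[H=L], [I]}: π^{-1}(V) = {H, I, L} ∈ τ ✓.
  V = {[J=K]}: π^{-1}(V) = {J, K} ∉ τ ✗.
  V = {[H=L], [J=K]}: π^{-1}(V) = {H, J, K, L} ∉ τ ✗.
  V = {[I], [J=K]}: π^{-1}(V) = {I, J, K} ∉ τ ✗.
  V = {[H=L], [I], [J=K]}: π^{-1}(V) = {H, I, J, K, L} ∈ τ ✓.
Open sets in the quotient: τ_Q = {{}, {[I]}, {[H=L], [I]}, {[H=L], [I], [J=K]}} (4 elements).


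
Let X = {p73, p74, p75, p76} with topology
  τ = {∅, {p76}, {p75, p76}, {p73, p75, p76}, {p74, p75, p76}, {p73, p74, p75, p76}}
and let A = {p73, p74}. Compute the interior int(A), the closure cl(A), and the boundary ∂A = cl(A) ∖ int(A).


int(A) = ∅, cl(A) = {p73, p74}, ∂A = {p73, p74}.

Closed sets in (X, τ) are complements of opens:
  closed(X, τ) = {∅, {p73}, {p74}, {p73, p74}, {p73, p74, p75}, {p73, p74, p75, p76}}.
int(A) = ⋃ {U ∈ τ : U ⊆ A}. Opens contained in A: ∅.
Taking the union of these: int(A) = ∅.
cl(A) = ⋂ {C closed : A ⊆ C}. Closed sets containing A: {p73, p74}, {p73, p74, p75}, {p73, p74, p75, p76}.
Intersecting these: cl(A) = {p73, p74}.
∂A = cl(A) ∖ int(A) = {p73, p74} ∖ ∅ = {p73, p74}.


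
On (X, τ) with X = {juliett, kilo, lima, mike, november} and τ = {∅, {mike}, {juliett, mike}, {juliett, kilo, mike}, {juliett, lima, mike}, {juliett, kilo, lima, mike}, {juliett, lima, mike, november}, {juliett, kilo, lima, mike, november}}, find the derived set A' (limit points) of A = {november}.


A' = ∅

For each x ∈ X, list the open sets U ∈ τ with x ∈ U, then check whether U ∩ (A ∖ {x}) ≠ ∅ for every such U.
  x = juliett: open {juliett, mike} ∋ x has {juliett, mike} ∩ (A ∖ {juliett}) = ∅, so x is NOT a limit point.
  x = kilo: open {juliett, kilo, mike} ∋ x has {juliett, kilo, mike} ∩ (A ∖ {kilo}) = ∅, so x is NOT a limit point.
  x = lima: open {juliett, lima, mike} ∋ x has {juliett, lima, mike} ∩ (A ∖ {lima}) = ∅, so x is NOT a limit point.
  x = mike: open {mike} ∋ x has {mike} ∩ (A ∖ {mike}) = ∅, so x is NOT a limit point.
  x = november: open {juliett, lima, mike, november} ∋ x has {juliett, lima, mike, november} ∩ (A ∖ {november}) = ∅, so x is NOT a limit point.
Collecting: A' = ∅.


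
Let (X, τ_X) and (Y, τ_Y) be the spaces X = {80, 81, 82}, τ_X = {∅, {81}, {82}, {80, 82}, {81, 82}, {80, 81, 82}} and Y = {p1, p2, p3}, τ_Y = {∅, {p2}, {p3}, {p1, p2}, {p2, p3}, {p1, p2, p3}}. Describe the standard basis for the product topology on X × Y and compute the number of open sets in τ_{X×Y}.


Basis B = {∅ × ∅, {81} × {p2}, {81} × {p3}, {82} × {p2}, {82} × {p3}, {80, 82} × {p2}, {80, 82} × {p3}, {81} × {p1, p2}, {81} × {p2, p3}, {81, 82} × {p2}, {81, 82} × {p3}, {82} × {p1, p2}, {82} × {p2, p3}, {80, 81, 82} × {p2}, {80, 81, 82} × {p3}, {81} × {p1, p2, p3}, {82} × {p1, p2, p3}, {80, 82} × {p1, p2}, {80, 82} × {p2, p3}, {81, 82} × {p1, p2}, {81, 82} × {p2, p3}, {80, 82} × {p1, p2, p3}, {80, 81, 82} × {p1, p2}, {80, 81, 82} × {p2, p3}, {81, 82} × {p1, p2, p3}, {80, 81, 82} × {p1, p2, p3}}; |τ_{X×Y}| = 108.

Enumerate products U × V with U ∈ τ_X, V ∈ τ_Y (deduplicated):
  ∅ × ∅ = {} (∅)
  {81} × {p2} = {(81,p2)}
  {81} × {p3} = {(81,p3)}
  {82} × {p2} = {(82,p2)}
  {82} × {p3} = {(82,p3)}
  {80, 82} × {p2} = {(80,p2), (82,p2)}
  {80, 82} × {p3} = {(80,p3), (82,p3)}
  {81} × {p1, p2} = {(81,p1), (81,p2)}
  {81} × {p2, p3} = {(81,p2), (81,p3)}
  {81, 82} × {p2} = {(81,p2), (82,p2)}
  {81, 82} × {p3} = {(81,p3), (82,p3)}
  {82} × {p1, p2} = {(82,p1), (82,p2)}
  {82} × {p2, p3} = {(82,p2), (82,p3)}
  {80, 81, 82} × {p2} = {(80,p2), (81,p2), (82,p2)}
  {80, 81, 82} × {p3} = {(80,p3), (81,p3), (82,p3)}
  {81} × {p1, p2, p3} = {(81,p1), (81,p2), (81,p3)}
  {82} × {p1, p2, p3} = {(82,p1), (82,p2), (82,p3)}
  {80, 82} × {p1, p2} = {(80,p1), (80,p2), (82,p1), (82,p2)}
  {80, 82} × {p2, p3} = {(80,p2), (80,p3), (82,p2), (82,p3)}
  {81, 82} × {p1, p2} = {(81,p1), (81,p2), (82,p1), (82,p2)}
  {81, 82} × {p2, p3} = {(81,p2), (81,p3), (82,p2), (82,p3)}
  {80, 82} × {p1, p2, p3} = {(80,p1), (80,p2), (80,p3), (82,p1), (82,p2), (82,p3)}
  {80, 81, 82} × {p1, p2} = {(80,p1), (80,p2), (81,p1), (81,p2), (82,p1), (82,p2)}
  {80, 81, 82} × {p2, p3} = {(80,p2), (80,p3), (81,p2), (81,p3), (82,p2), (82,p3)}
  {81, 82} × {p1, p2, p3} = {(81,p1), (81,p2), (81,p3), (82,p1), (82,p2), (82,p3)}
  {80, 81, 82} × {p1, p2, p3} = {(80,p1), (80,p2), (80,p3), (81,p1), (81,p2), (81,p3), (82,p1), (82,p2), (82,p3)}
These 26 distinct sets form the basis B.
Close under arbitrary unions to get τ_{X×Y}; counting gives |τ_{X×Y}| = 108.


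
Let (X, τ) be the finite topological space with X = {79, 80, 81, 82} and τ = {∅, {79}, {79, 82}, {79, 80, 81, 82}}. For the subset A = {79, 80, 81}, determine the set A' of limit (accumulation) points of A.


A' = {80, 81, 82}

For each x ∈ X, list the open sets U ∈ τ with x ∈ U, then check whether U ∩ (A ∖ {x}) ≠ ∅ for every such U.
  x = 79: open {79} ∋ x has {79} ∩ (A ∖ {79}) = ∅, so x is NOT a limit point.
  x = 80: opens ∋ x are {79, 80, 81, 82}; each meets A ∖ {80}, so x IS a limit point.
  x = 81: opens ∋ x are {79, 80, 81, 82}; each meets A ∖ {81}, so x IS a limit point.
  x = 82: opens ∋ x are {79, 82}, {79, 80, 81, 82}; each meets A ∖ {82}, so x IS a limit point.
Collecting: A' = {80, 81, 82}.


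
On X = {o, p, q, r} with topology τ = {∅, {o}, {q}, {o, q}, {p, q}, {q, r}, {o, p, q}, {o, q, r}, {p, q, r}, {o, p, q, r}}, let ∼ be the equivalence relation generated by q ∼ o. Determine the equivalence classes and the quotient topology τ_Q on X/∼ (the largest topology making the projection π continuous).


X/∼ = {[o=q], [p], [r]}; |τ_Q| = 5.

Equivalence classes: [o=q], [p], [r].
Quotient map π: X → X/∼ sends o ↦ [o=q], p ↦ [p], q ↦ [o=q], r ↦ [r].
For each subset V ⊆ X/∼, compute π^{-1}(V) ⊆ X and check whether π^{-1}(V) ∈ τ. V is open in τ_Q iff π^{-1}(V) ∈ τ.
  V = {}: π^{-1}(V) = ∅ ∈ τ ✓.
  V = {[o=q]}: π^{-1}(V) = {o, q} ∈ τ ✓.
  V = {[p]}: π^{-1}(V) = {p} ∉ τ ✗.
  V = {[o=q], [p]}: π^{-1}(V) = {o, p, q} ∈ τ ✓.
  V = {[r]}: π^{-1}(V) = {r} ∉ τ ✗.
  V = {[o=q], [r]}: π^{-1}(V) = {o, q, r} ∈ τ ✓.
  V = {[p], [r]}: π^{-1}(V) = {p, r} ∉ τ ✗.
  V = {[o=q], [p], [r]}: π^{-1}(V) = {o, p, q, r} ∈ τ ✓.
Open sets in the quotient: τ_Q = {{}, {[o=q]}, {[o=q], [p]}, {[o=q], [r]}, {[o=q], [p], [r]}} (5 elements).


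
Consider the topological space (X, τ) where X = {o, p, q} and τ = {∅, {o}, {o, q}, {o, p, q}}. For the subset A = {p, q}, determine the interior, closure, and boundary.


int(A) = ∅, cl(A) = {p, q}, ∂A = {p, q}.

Closed sets in (X, τ) are complements of opens:
  closed(X, τ) = {∅, {p}, {p, q}, {o, p, q}}.
int(A) = ⋃ {U ∈ τ : U ⊆ A}. Opens contained in A: ∅.
Taking the union of these: int(A) = ∅.
cl(A) = ⋂ {C closed : A ⊆ C}. Closed sets containing A: {p, q}, {o, p, q}.
Intersecting these: cl(A) = {p, q}.
∂A = cl(A) ∖ int(A) = {p, q} ∖ ∅ = {p, q}.


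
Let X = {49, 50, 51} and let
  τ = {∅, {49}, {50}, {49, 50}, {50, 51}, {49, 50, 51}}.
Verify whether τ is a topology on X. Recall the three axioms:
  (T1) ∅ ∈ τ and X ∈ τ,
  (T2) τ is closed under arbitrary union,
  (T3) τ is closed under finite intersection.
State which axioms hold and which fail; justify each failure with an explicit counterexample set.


τ IS a topology on X.

Axiom (T1): ∅ ∈ τ? Yes; X ∈ τ? Yes.
Axiom (T2/T3): check pairwise unions and intersections of members of τ.
All pairwise intersections and unions checked — each lies in τ. Therefore τ satisfies (T1), (T2), (T3): it IS a topology on X.


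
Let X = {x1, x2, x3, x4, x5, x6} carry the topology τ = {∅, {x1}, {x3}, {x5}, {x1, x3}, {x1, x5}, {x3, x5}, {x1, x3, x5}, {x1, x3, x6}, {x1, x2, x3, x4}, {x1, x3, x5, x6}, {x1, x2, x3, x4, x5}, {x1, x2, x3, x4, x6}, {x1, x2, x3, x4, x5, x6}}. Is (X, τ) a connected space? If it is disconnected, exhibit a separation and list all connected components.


(X, τ) is disconnected; components = [{x5}, {x1, x2, x3, x4, x6}].

Find clopen sets (U ∈ τ with X ∖ U ∈ τ):
  U = ∅, X ∖ U = {x1, x2, x3, x4, x5, x6} — both open, so U is clopen.
  U = {x5}, X ∖ U = {x1, x2, x3, x4, x6} — both open, so U is clopen.
  U = {x1, x2, x3, x4, x6}, X ∖ U = {x5} — both open, so U is clopen.
  U = {x1, x2, x3, x4, x5, x6}, X ∖ U = ∅ — both open, so U is clopen.
Nontrivial clopen(s) exist: e.g. {x1, x2, x3, x4, x6}. So (X, τ) is disconnected.
Compute connected components by grouping points that agree on all clopens:
  component: {x5}
  component: {x1, x2, x3, x4, x6}


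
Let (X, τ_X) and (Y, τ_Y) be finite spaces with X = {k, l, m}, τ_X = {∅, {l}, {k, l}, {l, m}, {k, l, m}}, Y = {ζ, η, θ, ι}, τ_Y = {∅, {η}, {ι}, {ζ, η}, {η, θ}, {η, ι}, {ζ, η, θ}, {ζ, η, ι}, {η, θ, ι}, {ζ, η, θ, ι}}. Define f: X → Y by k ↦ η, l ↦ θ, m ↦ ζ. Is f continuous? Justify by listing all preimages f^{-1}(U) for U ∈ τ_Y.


f is NOT continuous.

Compute f^{-1}(U) for each U ∈ τ_Y:
  U = ∅: f^{-1}(U) = ∅ ∈ τ_X ✓.
  U = {η}: f^{-1}(U) = {k} ∉ τ_X ✗.
  U = {ι}: f^{-1}(U) = ∅ ∈ τ_X ✓.
  U = {ζ, η}: f^{-1}(U) = {k, m} ∉ τ_X ✗.
  U = {η, θ}: f^{-1}(U) = {k, l} ∈ τ_X ✓.
  U = {η, ι}: f^{-1}(U) = {k} ∉ τ_X ✗.
  U = {ζ, η, θ}: f^{-1}(U) = {k, l, m} ∈ τ_X ✓.
  U = {ζ, η, ι}: f^{-1}(U) = {k, m} ∉ τ_X ✗.
  U = {η, θ, ι}: f^{-1}(U) = {k, l} ∈ τ_X ✓.
  U = {ζ, η, θ, ι}: f^{-1}(U) = {k, l, m} ∈ τ_X ✓.
Found U = {η} with f^{-1}(U) = {k} not in τ_X. Therefore f is NOT continuous.


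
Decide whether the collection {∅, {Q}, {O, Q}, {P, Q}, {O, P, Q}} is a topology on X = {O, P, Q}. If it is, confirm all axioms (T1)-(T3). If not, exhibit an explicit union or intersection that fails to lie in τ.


τ IS a topology on X.

Axiom (T1): ∅ ∈ τ? Yes; X ∈ τ? Yes.
Axiom (T2/T3): check pairwise unions and intersections of members of τ.
All pairwise intersections and unions checked — each lies in τ. Therefore τ satisfies (T1), (T2), (T3): it IS a topology on X.


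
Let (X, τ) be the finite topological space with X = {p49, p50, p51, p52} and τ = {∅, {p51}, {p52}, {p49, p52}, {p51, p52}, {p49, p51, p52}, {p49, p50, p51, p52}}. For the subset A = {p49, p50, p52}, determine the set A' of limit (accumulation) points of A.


A' = {p49, p50}

For each x ∈ X, list the open sets U ∈ τ with x ∈ U, then check whether U ∩ (A ∖ {x}) ≠ ∅ for every such U.
  x = p49: opens ∋ x are {p49, p52}, {p49, p51, p52}, {p49, p50, p51, p52}; each meets A ∖ {p49}, so x IS a limit point.
  x = p50: opens ∋ x are {p49, p50, p51, p52}; each meets A ∖ {p50}, so x IS a limit point.
  x = p51: open {p51} ∋ x has {p51} ∩ (A ∖ {p51}) = ∅, so x is NOT a limit point.
  x = p52: open {p52} ∋ x has {p52} ∩ (A ∖ {p52}) = ∅, so x is NOT a limit point.
Collecting: A' = {p49, p50}.


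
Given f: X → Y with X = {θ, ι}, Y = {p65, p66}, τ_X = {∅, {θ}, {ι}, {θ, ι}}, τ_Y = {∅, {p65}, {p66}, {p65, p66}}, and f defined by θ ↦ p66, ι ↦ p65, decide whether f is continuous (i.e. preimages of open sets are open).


f IS continuous.

Compute f^{-1}(U) for each U ∈ τ_Y:
  U = ∅: f^{-1}(U) = ∅ ∈ τ_X ✓.
  U = {p65}: f^{-1}(U) = {ι} ∈ τ_X ✓.
  U = {p66}: f^{-1}(U) = {θ} ∈ τ_X ✓.
  U = {p65, p66}: f^{-1}(U) = {θ, ι} ∈ τ_X ✓.
Every preimage lies in τ_X, so f IS continuous.


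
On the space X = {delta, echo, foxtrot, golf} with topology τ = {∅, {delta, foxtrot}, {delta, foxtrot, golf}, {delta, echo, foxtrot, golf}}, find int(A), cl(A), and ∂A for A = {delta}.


int(A) = ∅, cl(A) = {delta, echo, foxtrot, golf}, ∂A = {delta, echo, foxtrot, golf}.

Closed sets in (X, τ) are complements of opens:
  closed(X, τ) = {∅, {echo}, {echo, golf}, {delta, echo, foxtrot, golf}}.
int(A) = ⋃ {U ∈ τ : U ⊆ A}. Opens contained in A: ∅.
Taking the union of these: int(A) = ∅.
cl(A) = ⋂ {C closed : A ⊆ C}. Closed sets containing A: {delta, echo, foxtrot, golf}.
Intersecting these: cl(A) = {delta, echo, foxtrot, golf}.
∂A = cl(A) ∖ int(A) = {delta, echo, foxtrot, golf} ∖ ∅ = {delta, echo, foxtrot, golf}.


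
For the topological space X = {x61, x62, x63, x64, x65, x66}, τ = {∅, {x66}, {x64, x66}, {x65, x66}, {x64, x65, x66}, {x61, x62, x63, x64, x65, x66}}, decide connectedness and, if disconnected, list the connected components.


(X, τ) is connected.

Find clopen sets (U ∈ τ with X ∖ U ∈ τ):
  U = ∅, X ∖ U = {x61, x62, x63, x64, x65, x66} — both open, so U is clopen.
  U = {x61, x62, x63, x64, x65, x66}, X ∖ U = ∅ — both open, so U is clopen.
Only trivial clopens (∅ and X) exist, so (X, τ) is connected.
Compute connected components by grouping points that agree on all clopens:
  component: {x61, x62, x63, x64, x65, x66}


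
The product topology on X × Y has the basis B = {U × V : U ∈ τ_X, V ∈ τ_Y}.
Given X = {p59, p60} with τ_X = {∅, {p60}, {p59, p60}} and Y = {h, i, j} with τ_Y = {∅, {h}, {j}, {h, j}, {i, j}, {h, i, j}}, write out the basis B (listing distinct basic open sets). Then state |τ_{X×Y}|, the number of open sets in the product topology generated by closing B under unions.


Basis B = {∅ × ∅, {p60} × {h}, {p60} × {j}, {p59, p60} × {h}, {p59, p60} × {j}, {p60} × {h, j}, {p60} × {i, j}, {p60} × {h, i, j}, {p59, p60} × {h, j}, {p59, p60} × {i, j}, {p59, p60} × {h, i, j}}; |τ_{X×Y}| = 18.

Enumerate products U × V with U ∈ τ_X, V ∈ τ_Y (deduplicated):
  ∅ × ∅ = {} (∅)
  {p60} × {h} = {(p60,h)}
  {p60} × {j} = {(p60,j)}
  {p59, p60} × {h} = {(p59,h), (p60,h)}
  {p59, p60} × {j} = {(p59,j), (p60,j)}
  {p60} × {h, j} = {(p60,h), (p60,j)}
  {p60} × {i, j} = {(p60,i), (p60,j)}
  {p60} × {h, i, j} = {(p60,h), (p60,i), (p60,j)}
  {p59, p60} × {h, j} = {(p59,h), (p59,j), (p60,h), (p60,j)}
  {p59, p60} × {i, j} = {(p59,i), (p59,j), (p60,i), (p60,j)}
  {p59, p60} × {h, i, j} = {(p59,h), (p59,i), (p59,j), (p60,h), (p60,i), (p60,j)}
These 11 distinct sets form the basis B.
Close under arbitrary unions to get τ_{X×Y}; counting gives |τ_{X×Y}| = 18.


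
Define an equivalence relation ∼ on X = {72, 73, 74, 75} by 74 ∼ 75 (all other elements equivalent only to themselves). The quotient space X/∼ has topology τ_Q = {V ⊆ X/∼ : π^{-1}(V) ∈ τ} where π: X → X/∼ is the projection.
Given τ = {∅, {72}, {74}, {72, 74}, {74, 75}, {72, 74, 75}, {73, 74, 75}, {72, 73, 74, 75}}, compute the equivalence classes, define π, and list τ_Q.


X/∼ = {[72], [73], [74=75]}; |τ_Q| = 6.

Equivalence classes: [72], [73], [74=75].
Quotient map π: X → X/∼ sends 72 ↦ [72], 73 ↦ [73], 74 ↦ [74=75], 75 ↦ [74=75].
For each subset V ⊆ X/∼, compute π^{-1}(V) ⊆ X and check whether π^{-1}(V) ∈ τ. V is open in τ_Q iff π^{-1}(V) ∈ τ.
  V = {}: π^{-1}(V) = ∅ ∈ τ ✓.
  V = {[72]}: π^{-1}(V) = {72} ∈ τ ✓.
  V = {[73]}: π^{-1}(V) = {73} ∉ τ ✗.
  V = {[72], [73]}: π^{-1}(V) = {72, 73} ∉ τ ✗.
  V = {[74=75]}: π^{-1}(V) = {74, 75} ∈ τ ✓.
  V = {[72], [74=75]}: π^{-1}(V) = {72, 74, 75} ∈ τ ✓.
  V = {[73], [74=75]}: π^{-1}(V) = {73, 74, 75} ∈ τ ✓.
  V = {[72], [73], [74=75]}: π^{-1}(V) = {72, 73, 74, 75} ∈ τ ✓.
Open sets in the quotient: τ_Q = {{}, {[72]}, {[74=75]}, {[72], [74=75]}, {[73], [74=75]}, {[72], [73], [74=75]}} (6 elements).


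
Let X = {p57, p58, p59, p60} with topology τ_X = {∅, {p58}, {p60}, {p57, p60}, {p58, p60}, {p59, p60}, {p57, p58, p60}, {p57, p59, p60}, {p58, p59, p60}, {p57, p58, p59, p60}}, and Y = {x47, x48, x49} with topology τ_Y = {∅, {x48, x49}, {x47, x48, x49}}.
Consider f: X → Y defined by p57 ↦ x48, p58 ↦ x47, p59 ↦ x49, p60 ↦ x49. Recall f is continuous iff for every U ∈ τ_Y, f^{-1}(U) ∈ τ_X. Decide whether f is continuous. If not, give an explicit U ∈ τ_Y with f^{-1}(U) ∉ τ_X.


f IS continuous.

Compute f^{-1}(U) for each U ∈ τ_Y:
  U = ∅: f^{-1}(U) = ∅ ∈ τ_X ✓.
  U = {x48, x49}: f^{-1}(U) = {p57, p59, p60} ∈ τ_X ✓.
  U = {x47, x48, x49}: f^{-1}(U) = {p57, p58, p59, p60} ∈ τ_X ✓.
Every preimage lies in τ_X, so f IS continuous.


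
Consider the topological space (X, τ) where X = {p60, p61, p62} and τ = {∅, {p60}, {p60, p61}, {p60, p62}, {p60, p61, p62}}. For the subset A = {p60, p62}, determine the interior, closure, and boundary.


int(A) = {p60, p62}, cl(A) = {p60, p61, p62}, ∂A = {p61}.

Closed sets in (X, τ) are complements of opens:
  closed(X, τ) = {∅, {p61}, {p62}, {p61, p62}, {p60, p61, p62}}.
int(A) = ⋃ {U ∈ τ : U ⊆ A}. Opens contained in A: ∅, {p60}, {p60, p62}.
Taking the union of these: int(A) = {p60, p62}.
cl(A) = ⋂ {C closed : A ⊆ C}. Closed sets containing A: {p60, p61, p62}.
Intersecting these: cl(A) = {p60, p61, p62}.
∂A = cl(A) ∖ int(A) = {p60, p61, p62} ∖ {p60, p62} = {p61}.


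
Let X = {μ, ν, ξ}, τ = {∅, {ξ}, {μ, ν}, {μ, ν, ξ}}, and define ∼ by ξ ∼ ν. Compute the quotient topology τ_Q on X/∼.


X/∼ = {[μ], [ν=ξ]}; |τ_Q| = 2.

Equivalence classes: [μ], [ν=ξ].
Quotient map π: X → X/∼ sends μ ↦ [μ], ν ↦ [ν=ξ], ξ ↦ [ν=ξ].
For each subset V ⊆ X/∼, compute π^{-1}(V) ⊆ X and check whether π^{-1}(V) ∈ τ. V is open in τ_Q iff π^{-1}(V) ∈ τ.
  V = {}: π^{-1}(V) = ∅ ∈ τ ✓.
  V = {[μ]}: π^{-1}(V) = {μ} ∉ τ ✗.
  V = {[ν=ξ]}: π^{-1}(V) = {ν, ξ} ∉ τ ✗.
  V = {[μ], [ν=ξ]}: π^{-1}(V) = {μ, ν, ξ} ∈ τ ✓.
Open sets in the quotient: τ_Q = {{}, {[μ], [ν=ξ]}} (2 elements).


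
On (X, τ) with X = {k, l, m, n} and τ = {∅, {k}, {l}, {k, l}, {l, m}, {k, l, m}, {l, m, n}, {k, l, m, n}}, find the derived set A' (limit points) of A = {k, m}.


A' = {n}

For each x ∈ X, list the open sets U ∈ τ with x ∈ U, then check whether U ∩ (A ∖ {x}) ≠ ∅ for every such U.
  x = k: open {k} ∋ x has {k} ∩ (A ∖ {k}) = ∅, so x is NOT a limit point.
  x = l: open {l} ∋ x has {l} ∩ (A ∖ {l}) = ∅, so x is NOT a limit point.
  x = m: open {l, m} ∋ x has {l, m} ∩ (A ∖ {m}) = ∅, so x is NOT a limit point.
  x = n: opens ∋ x are {l, m, n}, {k, l, m, n}; each meets A ∖ {n}, so x IS a limit point.
Collecting: A' = {n}.


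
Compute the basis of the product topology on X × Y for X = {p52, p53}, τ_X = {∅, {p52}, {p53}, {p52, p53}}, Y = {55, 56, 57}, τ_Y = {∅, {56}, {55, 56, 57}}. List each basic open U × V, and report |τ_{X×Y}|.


Basis B = {∅ × ∅, {p52} × {56}, {p53} × {56}, {p52, p53} × {56}, {p52} × {55, 56, 57}, {p53} × {55, 56, 57}, {p52, p53} × {55, 56, 57}}; |τ_{X×Y}| = 9.

Enumerate products U × V with U ∈ τ_X, V ∈ τ_Y (deduplicated):
  ∅ × ∅ = {} (∅)
  {p52} × {56} = {(p52,56)}
  {p53} × {56} = {(p53,56)}
  {p52, p53} × {56} = {(p52,56), (p53,56)}
  {p52} × {55, 56, 57} = {(p52,55), (p52,56), (p52,57)}
  {p53} × {55, 56, 57} = {(p53,55), (p53,56), (p53,57)}
  {p52, p53} × {55, 56, 57} = {(p52,55), (p52,56), (p52,57), (p53,55), (p53,56), (p53,57)}
These 7 distinct sets form the basis B.
Close under arbitrary unions to get τ_{X×Y}; counting gives |τ_{X×Y}| = 9.


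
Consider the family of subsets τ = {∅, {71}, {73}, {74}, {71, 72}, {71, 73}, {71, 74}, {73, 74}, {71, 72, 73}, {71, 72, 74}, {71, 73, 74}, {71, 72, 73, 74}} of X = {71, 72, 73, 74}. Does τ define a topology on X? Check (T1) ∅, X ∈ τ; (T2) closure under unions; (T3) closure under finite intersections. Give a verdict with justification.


τ IS a topology on X.

Axiom (T1): ∅ ∈ τ? Yes; X ∈ τ? Yes.
Axiom (T2/T3): check pairwise unions and intersections of members of τ.
All pairwise intersections and unions checked — each lies in τ. Therefore τ satisfies (T1), (T2), (T3): it IS a topology on X.


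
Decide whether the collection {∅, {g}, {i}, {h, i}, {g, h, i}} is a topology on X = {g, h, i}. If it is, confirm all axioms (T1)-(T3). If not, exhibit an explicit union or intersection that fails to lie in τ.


τ is NOT a topology on X.

Axiom (T1): ∅ ∈ τ? Yes; X ∈ τ? Yes.
Axiom (T2/T3): check pairwise unions and intersections of members of τ.
Counterexample for (T2): {g} ∪ {i} = {g, i} ∉ τ. Therefore τ is NOT a topology.


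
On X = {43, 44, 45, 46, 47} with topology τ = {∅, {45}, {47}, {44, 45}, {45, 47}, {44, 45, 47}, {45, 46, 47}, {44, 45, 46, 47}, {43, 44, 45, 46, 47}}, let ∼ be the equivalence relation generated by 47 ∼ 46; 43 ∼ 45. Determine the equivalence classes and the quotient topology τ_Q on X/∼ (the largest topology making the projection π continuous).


X/∼ = {[43=45], [44], [46=47]}; |τ_Q| = 2.

Equivalence classes: [43=45], [44], [46=47].
Quotient map π: X → X/∼ sends 43 ↦ [43=45], 44 ↦ [44], 45 ↦ [43=45], 46 ↦ [46=47], 47 ↦ [46=47].
For each subset V ⊆ X/∼, compute π^{-1}(V) ⊆ X and check whether π^{-1}(V) ∈ τ. V is open in τ_Q iff π^{-1}(V) ∈ τ.
  V = {}: π^{-1}(V) = ∅ ∈ τ ✓.
  V = {[43=45]}: π^{-1}(V) = {43, 45} ∉ τ ✗.
  V = {[44]}: π^{-1}(V) = {44} ∉ τ ✗.
  V = {[43=45], [44]}: π^{-1}(V) = {43, 44, 45} ∉ τ ✗.
  V = {[46=47]}: π^{-1}(V) = {46, 47} ∉ τ ✗.
  V = {[43=45], [46=47]}: π^{-1}(V) = {43, 45, 46, 47} ∉ τ ✗.
  V = {[44], [46=47]}: π^{-1}(V) = {44, 46, 47} ∉ τ ✗.
  V = {[43=45], [44], [46=47]}: π^{-1}(V) = {43, 44, 45, 46, 47} ∈ τ ✓.
Open sets in the quotient: τ_Q = {{}, {[43=45], [44], [46=47]}} (2 elements).


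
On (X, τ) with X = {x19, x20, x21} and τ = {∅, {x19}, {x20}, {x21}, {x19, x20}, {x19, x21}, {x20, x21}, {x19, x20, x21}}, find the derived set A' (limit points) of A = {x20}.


A' = ∅

For each x ∈ X, list the open sets U ∈ τ with x ∈ U, then check whether U ∩ (A ∖ {x}) ≠ ∅ for every such U.
  x = x19: open {x19} ∋ x has {x19} ∩ (A ∖ {x19}) = ∅, so x is NOT a limit point.
  x = x20: open {x20} ∋ x has {x20} ∩ (A ∖ {x20}) = ∅, so x is NOT a limit point.
  x = x21: open {x21} ∋ x has {x21} ∩ (A ∖ {x21}) = ∅, so x is NOT a limit point.
Collecting: A' = ∅.


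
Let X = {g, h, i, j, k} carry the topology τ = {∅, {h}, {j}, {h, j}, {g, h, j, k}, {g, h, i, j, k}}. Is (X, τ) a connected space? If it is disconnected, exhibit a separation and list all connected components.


(X, τ) is connected.

Find clopen sets (U ∈ τ with X ∖ U ∈ τ):
  U = ∅, X ∖ U = {g, h, i, j, k} — both open, so U is clopen.
  U = {g, h, i, j, k}, X ∖ U = ∅ — both open, so U is clopen.
Only trivial clopens (∅ and X) exist, so (X, τ) is connected.
Compute connected components by grouping points that agree on all clopens:
  component: {g, h, i, j, k}


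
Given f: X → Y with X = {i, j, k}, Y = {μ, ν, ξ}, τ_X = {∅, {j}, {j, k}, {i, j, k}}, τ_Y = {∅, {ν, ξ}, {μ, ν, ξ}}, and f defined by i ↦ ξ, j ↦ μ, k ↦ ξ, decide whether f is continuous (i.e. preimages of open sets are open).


f is NOT continuous.

Compute f^{-1}(U) for each U ∈ τ_Y:
  U = ∅: f^{-1}(U) = ∅ ∈ τ_X ✓.
  U = {ν, ξ}: f^{-1}(U) = {i, k} ∉ τ_X ✗.
  U = {μ, ν, ξ}: f^{-1}(U) = {i, j, k} ∈ τ_X ✓.
Found U = {ν, ξ} with f^{-1}(U) = {i, k} not in τ_X. Therefore f is NOT continuous.


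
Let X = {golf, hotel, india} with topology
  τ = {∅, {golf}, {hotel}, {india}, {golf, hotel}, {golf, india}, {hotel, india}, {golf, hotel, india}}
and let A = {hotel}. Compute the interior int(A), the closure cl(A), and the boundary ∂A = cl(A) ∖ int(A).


int(A) = {hotel}, cl(A) = {hotel}, ∂A = ∅.

Closed sets in (X, τ) are complements of opens:
  closed(X, τ) = {∅, {golf}, {hotel}, {india}, {golf, hotel}, {golf, india}, {hotel, india}, {golf, hotel, india}}.
int(A) = ⋃ {U ∈ τ : U ⊆ A}. Opens contained in A: ∅, {hotel}.
Taking the union of these: int(A) = {hotel}.
cl(A) = ⋂ {C closed : A ⊆ C}. Closed sets containing A: {hotel}, {golf, hotel}, {hotel, india}, {golf, hotel, india}.
Intersecting these: cl(A) = {hotel}.
∂A = cl(A) ∖ int(A) = {hotel} ∖ {hotel} = ∅.


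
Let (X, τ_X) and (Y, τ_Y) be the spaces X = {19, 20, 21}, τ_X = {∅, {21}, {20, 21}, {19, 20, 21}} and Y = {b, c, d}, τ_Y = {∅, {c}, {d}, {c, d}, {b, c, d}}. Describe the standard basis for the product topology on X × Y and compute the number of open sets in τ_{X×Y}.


Basis B = {∅ × ∅, {21} × {c}, {21} × {d}, {20, 21} × {c}, {20, 21} × {d}, {21} × {c, d}, {19, 20, 21} × {c}, {19, 20, 21} × {d}, {21} × {b, c, d}, {20, 21} × {c, d}, {19, 20, 21} × {c, d}, {20, 21} × {b, c, d}, {19, 20, 21} × {b, c, d}}; |τ_{X×Y}| = 30.

Enumerate products U × V with U ∈ τ_X, V ∈ τ_Y (deduplicated):
  ∅ × ∅ = {} (∅)
  {21} × {c} = {(21,c)}
  {21} × {d} = {(21,d)}
  {20, 21} × {c} = {(20,c), (21,c)}
  {20, 21} × {d} = {(20,d), (21,d)}
  {21} × {c, d} = {(21,c), (21,d)}
  {19, 20, 21} × {c} = {(19,c), (20,c), (21,c)}
  {19, 20, 21} × {d} = {(19,d), (20,d), (21,d)}
  {21} × {b, c, d} = {(21,b), (21,c), (21,d)}
  {20, 21} × {c, d} = {(20,c), (20,d), (21,c), (21,d)}
  {19, 20, 21} × {c, d} = {(19,c), (19,d), (20,c), (20,d), (21,c), (21,d)}
  {20, 21} × {b, c, d} = {(20,b), (20,c), (20,d), (21,b), (21,c), (21,d)}
  {19, 20, 21} × {b, c, d} = {(19,b), (19,c), (19,d), (20,b), (20,c), (20,d), (21,b), (21,c), (21,d)}
These 13 distinct sets form the basis B.
Close under arbitrary unions to get τ_{X×Y}; counting gives |τ_{X×Y}| = 30.
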